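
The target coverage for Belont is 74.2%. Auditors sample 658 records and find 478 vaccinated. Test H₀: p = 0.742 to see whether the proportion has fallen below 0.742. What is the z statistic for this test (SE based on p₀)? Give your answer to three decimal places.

z = -0.912

p̂ = 478/658 = 0.72644.
Standard error under H₀: √(0.742×0.258/658) = 0.01706.
z = (0.72644 − 0.742)/0.01706 = -0.01556/0.01706 = -0.912.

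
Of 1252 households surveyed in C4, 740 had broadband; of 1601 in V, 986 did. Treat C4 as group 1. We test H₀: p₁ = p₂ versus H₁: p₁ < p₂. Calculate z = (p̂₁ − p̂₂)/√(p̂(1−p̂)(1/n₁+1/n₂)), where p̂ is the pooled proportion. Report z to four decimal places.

z = -1.3453

p̂₁ = 740/1252 = 0.591054, p̂₂ = 986/1601 = 0.615865.
Pooled p̂ = (740+986)/(1252+1601) = 1726/2853 = 0.604977.
SE = √(p̂(1−p̂)(1/n₁+1/n₂)) = √(0.604977·0.395023·0.00142333) = √(0.000340147) = 0.018443.
z = (0.591054 − 0.615865)/0.018443 = -0.024811/0.018443 = -1.3453.
p-value = P(Z < -1.345) ≈ 0.0893.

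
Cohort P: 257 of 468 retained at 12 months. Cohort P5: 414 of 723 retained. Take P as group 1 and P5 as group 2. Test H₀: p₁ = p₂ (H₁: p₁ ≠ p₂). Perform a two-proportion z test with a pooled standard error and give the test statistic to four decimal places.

z = -0.7976

p̂₁ = 257/468 = 0.549145, p̂₂ = 414/723 = 0.572614.
Pooled p̂ = (257+414)/(468+723) = 671/1191 = 0.563392.
SE = √(p̂(1−p̂)(1/n₁+1/n₂)) = √(0.563392·0.436608·0.00351988) = √(0.000865825) = 0.029425.
z = (0.549145 − 0.572614)/0.029425 = -0.023469/0.029425 = -0.7976.
p-value = 2·P(Z > 0.798) ≈ 0.4251.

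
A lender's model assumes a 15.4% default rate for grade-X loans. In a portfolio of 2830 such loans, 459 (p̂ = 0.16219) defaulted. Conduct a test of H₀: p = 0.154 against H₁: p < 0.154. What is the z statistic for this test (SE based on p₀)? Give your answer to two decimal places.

p̂ = 459/2830 = 0.1622.
Standard error under H₀: √(0.154×0.846/2830) = 0.0068.
z = (0.1622 − 0.154)/0.0068 = 0.0082/0.0068 = 1.21.

z = 1.21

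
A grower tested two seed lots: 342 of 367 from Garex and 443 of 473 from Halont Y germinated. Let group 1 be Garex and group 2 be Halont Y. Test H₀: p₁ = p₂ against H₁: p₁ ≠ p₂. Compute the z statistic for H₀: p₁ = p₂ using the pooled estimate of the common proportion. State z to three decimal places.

z = -0.273

p̂₁ = 342/367 ≈ 0.93188, p̂₂ = 443/473 ≈ 0.93658.
Pooled p̂ = (342+443)/(367+473) = 785/840 = 0.93452.
SE = √(p̂(1−p̂)(1/n₁+1/n₂)) = √(0.93452·0.06548·0.00483896) = √(0.000296091) = 0.01721.
z = (0.93188 − 0.93658)/0.01721 = -0.00470/0.01721 = -0.273.
p-value = 2·P(Z > 0.273) ≈ 0.7850.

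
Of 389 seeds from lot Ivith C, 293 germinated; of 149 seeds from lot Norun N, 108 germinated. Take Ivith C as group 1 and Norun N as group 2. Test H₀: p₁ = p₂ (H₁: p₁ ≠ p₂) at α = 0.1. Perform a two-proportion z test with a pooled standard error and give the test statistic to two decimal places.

p̂₁ = 293/389 ≈ 0.7532, p̂₂ = 108/149 ≈ 0.7248.
Pooled p̂ = (293+108)/(389+149) = 401/538 = 0.7454.
SE = √(0.189802 × 0.0092821) = 0.0420.
z = (0.7532 − 0.7248)/0.0420 = 0.0284/0.0420 = 0.68.
Two-sided p-value ≈ 2·Φ(−0.676) = 0.4989, so at α = 0.1 we fail to reject H₀.

z = 0.68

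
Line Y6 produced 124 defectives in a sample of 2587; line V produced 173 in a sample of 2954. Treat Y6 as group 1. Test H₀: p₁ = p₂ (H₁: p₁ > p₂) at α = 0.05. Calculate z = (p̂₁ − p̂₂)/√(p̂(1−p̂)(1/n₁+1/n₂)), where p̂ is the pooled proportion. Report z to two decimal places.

p̂₁ = 124/2587 = 0.0479, p̂₂ = 173/2954 = 0.0586.
Pooled p̂ = (124+173)/(2587+2954) = 297/5541 = 0.0536.
SE = √(p̂(1−p̂)(1/n₁+1/n₂)) = √(0.0536·0.9464·0.000725072) = √(3.6781e-05) = 0.0061.
z = (0.0479 − 0.0586)/0.0061 = -0.0107/0.0061 = -1.75.
p-value = P(Z > -1.753) ≈ 0.9602, so at α = 0.05 we fail to reject H₀.

z = -1.75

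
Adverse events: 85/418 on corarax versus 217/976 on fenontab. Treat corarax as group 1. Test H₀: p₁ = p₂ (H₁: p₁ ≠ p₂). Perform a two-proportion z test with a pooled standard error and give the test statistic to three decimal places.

p̂₁ = 85/418 ≈ 0.203349, p̂₂ = 217/976 ≈ 0.222336.
Pooled p̂ = (85+217)/(418+976) = 302/1394 = 0.216643.
SE = √(p̂(1−p̂)(1/n₁+1/n₂)) = √(0.216643·0.783357·0.00341693) = √(0.000579883) = 0.024081.
z = (0.203349 − 0.222336)/0.024081 = -0.018987/0.024081 = -0.788.
Two-sided p-value ≈ 2·Φ(−0.788) = 0.4304.

z = -0.788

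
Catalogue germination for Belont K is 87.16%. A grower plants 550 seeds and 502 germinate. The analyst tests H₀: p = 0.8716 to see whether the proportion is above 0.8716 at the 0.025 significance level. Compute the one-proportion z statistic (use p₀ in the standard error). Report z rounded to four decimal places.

z = 2.8832

p̂ = 502/550 ≈ 0.9127273.
SE = √(p₀(1−p₀)/n) = √(0.11191/550) = 0.0142646.
z = (0.9127273 − 0.8716)/0.0142646 = 0.0411273/0.0142646 = 2.8832.
p-value = P(Z > 2.883) ≈ 0.0020, so at α = 0.025 we reject H₀.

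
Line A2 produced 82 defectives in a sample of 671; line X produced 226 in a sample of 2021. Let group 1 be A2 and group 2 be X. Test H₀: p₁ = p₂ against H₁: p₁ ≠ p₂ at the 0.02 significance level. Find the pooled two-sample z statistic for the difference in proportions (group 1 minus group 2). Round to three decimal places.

p̂₁ = 82/671 ≈ 0.12221, p̂₂ = 226/2021 ≈ 0.11183.
Pooled p̂ = (82+226)/(671+2021) = 308/2692 = 0.11441.
SE = √(p̂(1−p̂)(1/n₁+1/n₂)) = √(0.11441·0.88559·0.00198512) = √(0.000201138) = 0.01418.
z = (0.12221 − 0.11183)/0.01418 = 0.01038/0.01418 = 0.732.
p-value = 2·P(Z > 0.732) ≈ 0.4642. With α = 0.02, fail to reject H₀.

z = 0.732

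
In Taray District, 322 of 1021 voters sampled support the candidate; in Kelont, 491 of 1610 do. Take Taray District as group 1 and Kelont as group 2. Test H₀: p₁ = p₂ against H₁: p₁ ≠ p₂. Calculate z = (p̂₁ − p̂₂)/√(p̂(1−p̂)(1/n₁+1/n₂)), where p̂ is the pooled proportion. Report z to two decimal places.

p̂₁ = 322/1021 = 0.3154, p̂₂ = 491/1610 = 0.3050.
Pooled p̂ = (322+491)/(1021+1610) = 813/2631 = 0.3090.
SE = √(0.213522 × 0.00160055) = 0.0185.
z = (0.3154 − 0.3050)/0.0185 = 0.0104/0.0185 = 0.56.
p-value = 2·P(Z > 0.563) ≈ 0.5734.

z = 0.56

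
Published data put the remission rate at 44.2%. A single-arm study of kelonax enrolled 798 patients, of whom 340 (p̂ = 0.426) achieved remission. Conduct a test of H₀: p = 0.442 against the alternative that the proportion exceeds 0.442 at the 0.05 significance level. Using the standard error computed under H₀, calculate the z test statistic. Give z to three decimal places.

p̂ = 340/798 = 0.42607.
Under H₀, SE = √(0.442·0.558/798) = √(0.000309068) = 0.01758.
z = (0.42607 − 0.442)/0.01758 = -0.01593/0.01758 = -0.906.
p-value = P(Z > -0.906) ≈ 0.8176. With α = 0.05, fail to reject H₀.

z = -0.906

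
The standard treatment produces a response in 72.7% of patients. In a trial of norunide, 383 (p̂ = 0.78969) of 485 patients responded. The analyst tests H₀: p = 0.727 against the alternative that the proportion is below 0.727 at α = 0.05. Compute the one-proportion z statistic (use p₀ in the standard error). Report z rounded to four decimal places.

z = 3.0990

p̂ = 383/485 = 0.7896907.
SE = √(p₀(1−p₀)/n) = √(0.19847/485) = 0.0202292.
z = (0.7896907 − 0.727)/0.0202292 = 0.0626907/0.0202292 = 3.0990.
p-value = P(Z < 3.099) ≈ 0.9990; since p > α = 0.05, fail to reject H₀.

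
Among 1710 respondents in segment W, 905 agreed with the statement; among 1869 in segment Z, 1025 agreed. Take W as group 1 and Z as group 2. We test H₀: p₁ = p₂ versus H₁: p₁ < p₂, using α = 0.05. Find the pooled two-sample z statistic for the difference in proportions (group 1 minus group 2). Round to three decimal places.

z = -1.150

p̂₁ = 905/1710 = 0.52924, p̂₂ = 1025/1869 = 0.54842.
Pooled p̂ = (905+1025)/(1710+1869) = 1930/3579 = 0.53926.
SE = √(0.248459 × 0.00111984) = 0.01668.
z = (0.52924 − 0.54842)/0.01668 = -0.01918/0.01668 = -1.150.
p-value = P(Z < -1.150) ≈ 0.1251. With α = 0.05, fail to reject H₀.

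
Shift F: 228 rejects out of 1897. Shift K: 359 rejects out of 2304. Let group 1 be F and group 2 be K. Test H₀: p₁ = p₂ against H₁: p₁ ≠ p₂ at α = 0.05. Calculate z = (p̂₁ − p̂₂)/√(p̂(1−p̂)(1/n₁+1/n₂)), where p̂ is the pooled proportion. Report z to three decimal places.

z = -3.314

p̂₁ = 228/1897 = 0.12019, p̂₂ = 359/2304 = 0.15582.
Pooled p̂ = (228+359)/(1897+2304) = 587/4201 = 0.13973.
SE = √(p̂(1−p̂)(1/n₁+1/n₂)) = √(0.13973·0.86027·0.000961176) = √(0.000115538) = 0.01075.
z = (0.12019 − 0.15582)/0.01075 = -0.03563/0.01075 = -3.314.
Two-sided p-value ≈ 2·Φ(−3.314) = 0.0009; since p < α = 0.05, reject H₀.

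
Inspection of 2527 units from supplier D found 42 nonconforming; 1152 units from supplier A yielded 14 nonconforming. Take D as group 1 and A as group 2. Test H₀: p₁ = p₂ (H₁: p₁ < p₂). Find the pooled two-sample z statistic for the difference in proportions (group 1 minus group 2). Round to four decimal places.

z = 1.0265

p̂₁ = 42/2527 ≈ 0.0166205, p̂₂ = 14/1152 ≈ 0.0121528.
Pooled p̂ = (42+14)/(2527+1152) = 56/3679 = 0.0152215.
SE = √(p̂(1−p̂)(1/n₁+1/n₂)) = √(0.0152215·0.9847785·0.00126378) = √(1.89439e-05) = 0.0043525.
z = (0.0166205 − 0.0121528)/0.0043525 = 0.0044677/0.0043525 = 1.0265.
p-value = P(Z < 1.026) ≈ 0.8477.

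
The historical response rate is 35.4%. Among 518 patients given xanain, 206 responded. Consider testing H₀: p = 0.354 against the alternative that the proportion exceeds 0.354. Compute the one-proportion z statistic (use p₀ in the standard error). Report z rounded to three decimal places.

z = 2.079

p̂ = 206/518 = 0.39768.
SE = √(p₀(1−p₀)/n) = √(0.22868/518) = 0.02101.
z = (0.39768 − 0.354)/0.02101 = 0.04368/0.02101 = 2.079.
p-value = P(Z > 2.079) ≈ 0.0188.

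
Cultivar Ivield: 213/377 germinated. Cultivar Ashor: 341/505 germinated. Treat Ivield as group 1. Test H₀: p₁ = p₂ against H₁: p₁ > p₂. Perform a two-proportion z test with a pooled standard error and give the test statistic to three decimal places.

p̂₁ = 213/377 ≈ 0.564987, p̂₂ = 341/505 ≈ 0.675248.
Pooled p̂ = (213+341)/(377+505) = 554/882 = 0.628118.
SE = √(0.233586 × 0.00463272) = 0.032896.
z = (0.564987 − 0.675248)/0.032896 = -0.110261/0.032896 = -3.352.
p-value = P(Z > -3.352) ≈ 0.9996.

z = -3.352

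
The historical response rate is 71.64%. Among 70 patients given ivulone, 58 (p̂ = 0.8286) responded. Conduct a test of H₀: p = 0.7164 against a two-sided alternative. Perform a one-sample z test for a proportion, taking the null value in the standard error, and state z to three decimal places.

p̂ = 58/70 ≈ 0.82857.
Standard error under H₀: √(0.7164×0.2836/70) = 0.05387.
z = (0.82857 − 0.7164)/0.05387 = 0.11217/0.05387 = 2.082.
Two-sided p-value ≈ 2·Φ(−2.082) = 0.0373.

z = 2.082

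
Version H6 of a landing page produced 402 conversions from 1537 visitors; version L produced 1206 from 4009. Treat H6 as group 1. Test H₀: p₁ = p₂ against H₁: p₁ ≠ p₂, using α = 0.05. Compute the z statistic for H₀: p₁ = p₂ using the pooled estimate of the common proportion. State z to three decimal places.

p̂₁ = 402/1537 ≈ 0.26155, p̂₂ = 1206/4009 ≈ 0.30082.
Pooled p̂ = (402+1206)/(1537+4009) = 1608/5546 = 0.28994.
SE = √(p̂(1−p̂)(1/n₁+1/n₂)) = √(0.28994·0.71006·0.000900057) = √(0.000185299) = 0.01361.
z = (0.26155 − 0.30082)/0.01361 = -0.03927/0.01361 = -2.885.
Two-sided p-value ≈ 2·Φ(−2.885) = 0.0039; since p < α = 0.05, reject H₀.

z = -2.885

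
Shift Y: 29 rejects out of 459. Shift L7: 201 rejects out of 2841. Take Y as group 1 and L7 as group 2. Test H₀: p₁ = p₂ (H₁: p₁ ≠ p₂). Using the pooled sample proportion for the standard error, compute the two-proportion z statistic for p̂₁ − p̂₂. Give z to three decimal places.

p̂₁ = 29/459 ≈ 0.06318, p̂₂ = 201/2841 ≈ 0.07075.
Pooled p̂ = (29+201)/(459+2841) = 230/3300 = 0.06970.
SE = √(p̂(1−p̂)(1/n₁+1/n₂)) = √(0.06970·0.93030·0.00253064) = √(0.000164085) = 0.01281.
z = (0.06318 − 0.07075)/0.01281 = -0.00757/0.01281 = -0.591.
Two-sided p-value ≈ 2·Φ(−0.591) = 0.5546.

z = -0.591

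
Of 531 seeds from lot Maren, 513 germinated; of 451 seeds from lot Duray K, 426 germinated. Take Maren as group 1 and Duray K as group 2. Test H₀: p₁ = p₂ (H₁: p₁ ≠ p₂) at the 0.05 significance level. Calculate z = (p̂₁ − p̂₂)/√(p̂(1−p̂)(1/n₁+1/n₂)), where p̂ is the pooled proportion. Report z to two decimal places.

p̂₁ = 513/531 = 0.9661, p̂₂ = 426/451 = 0.9446.
Pooled p̂ = (513+426)/(531+451) = 939/982 = 0.9562.
SE = √(p̂(1−p̂)(1/n₁+1/n₂)) = √(0.9562·0.0438·0.00410053) = √(0.000171693) = 0.0131.
z = (0.9661 − 0.9446)/0.0131 = 0.0215/0.0131 = 1.64.
Two-sided p-value ≈ 2·Φ(−1.643) = 0.1003. With α = 0.05, fail to reject H₀.

z = 1.64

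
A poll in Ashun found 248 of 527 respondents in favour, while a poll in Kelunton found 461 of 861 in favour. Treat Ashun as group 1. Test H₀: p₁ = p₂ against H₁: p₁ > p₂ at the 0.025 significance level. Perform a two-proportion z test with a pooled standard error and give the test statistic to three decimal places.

p̂₁ = 248/527 = 0.47059, p̂₂ = 461/861 = 0.53542.
Pooled p̂ = (248+461)/(527+861) = 709/1388 = 0.51081.
SE = √(0.249883 × 0.00305897) = 0.02765.
z = (0.47059 − 0.53542)/0.02765 = -0.06483/0.02765 = -2.345.
p-value = P(Z > -2.345) ≈ 0.9905; since p > α = 0.025, fail to reject H₀.

z = -2.345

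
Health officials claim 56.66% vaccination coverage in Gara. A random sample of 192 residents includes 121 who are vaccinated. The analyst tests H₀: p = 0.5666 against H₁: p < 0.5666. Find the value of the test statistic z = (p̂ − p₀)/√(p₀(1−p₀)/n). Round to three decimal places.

z = 1.779

p̂ = 121/192 = 0.63021.
SE = √(p₀(1−p₀)/n) = √(0.24556/192) = 0.03576.
z = (0.63021 − 0.5666)/0.03576 = 0.06361/0.03576 = 1.779.
p-value = P(Z < 1.779) ≈ 0.9623.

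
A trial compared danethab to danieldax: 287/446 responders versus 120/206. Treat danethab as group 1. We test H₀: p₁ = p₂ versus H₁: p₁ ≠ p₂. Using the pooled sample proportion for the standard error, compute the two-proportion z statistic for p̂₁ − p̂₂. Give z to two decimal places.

z = 1.49

p̂₁ = 287/446 ≈ 0.64350, p̂₂ = 120/206 ≈ 0.58252.
Pooled p̂ = (287+120)/(446+206) = 407/652 = 0.62423.
SE = √(0.234566 × 0.00709652) = 0.04080.
z = (0.64350 − 0.58252)/0.04080 = 0.06098/0.04080 = 1.49.
Two-sided p-value ≈ 2·Φ(−1.494) = 0.1351.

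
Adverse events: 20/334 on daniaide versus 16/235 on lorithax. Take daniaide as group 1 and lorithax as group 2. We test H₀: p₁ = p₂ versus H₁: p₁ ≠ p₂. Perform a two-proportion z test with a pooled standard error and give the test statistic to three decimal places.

p̂₁ = 20/334 ≈ 0.05988, p̂₂ = 16/235 ≈ 0.06809.
Pooled p̂ = (20+16)/(334+235) = 36/569 = 0.06327.
SE = √(p̂(1−p̂)(1/n₁+1/n₂)) = √(0.06327·0.93673·0.00724933) = √(0.000429638) = 0.02073.
z = (0.05988 − 0.06809)/0.02073 = -0.00821/0.02073 = -0.396.

z = -0.396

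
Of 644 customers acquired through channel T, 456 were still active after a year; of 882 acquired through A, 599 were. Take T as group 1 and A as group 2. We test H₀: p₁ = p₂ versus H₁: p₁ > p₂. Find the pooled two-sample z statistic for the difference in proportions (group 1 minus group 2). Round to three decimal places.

z = 1.209

p̂₁ = 456/644 = 0.708075, p̂₂ = 599/882 = 0.679138.
Pooled p̂ = (456+599)/(644+882) = 1055/1526 = 0.691350.
SE = √(0.213385 × 0.00268658) = 0.023943.
z = (0.708075 − 0.679138)/0.023943 = 0.028937/0.023943 = 1.209.
p-value = P(Z > 1.209) ≈ 0.1134.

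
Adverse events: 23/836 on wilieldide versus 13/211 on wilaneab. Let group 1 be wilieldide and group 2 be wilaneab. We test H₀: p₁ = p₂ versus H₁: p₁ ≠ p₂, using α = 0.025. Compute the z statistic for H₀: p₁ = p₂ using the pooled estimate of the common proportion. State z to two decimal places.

p̂₁ = 23/836 ≈ 0.02751, p̂₂ = 13/211 ≈ 0.06161.
Pooled p̂ = (23+13)/(836+211) = 36/1047 = 0.03438.
SE = √(0.0332017 × 0.00593551) = 0.01404.
z = (0.02751 − 0.06161)/0.01404 = -0.03410/0.01404 = -2.43.
p-value = 2·P(Z > 2.429) ≈ 0.0151, so at α = 0.025 we reject H₀.

z = -2.43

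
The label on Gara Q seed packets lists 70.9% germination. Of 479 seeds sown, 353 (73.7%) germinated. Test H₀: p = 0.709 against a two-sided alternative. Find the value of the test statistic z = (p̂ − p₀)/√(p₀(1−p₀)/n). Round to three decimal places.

p̂ = 353/479 ≈ 0.73695.
Standard error under H₀: √(0.709×0.291/479) = 0.02075.
z = (0.73695 − 0.709)/0.02075 = 0.02795/0.02075 = 1.347.
p-value = 2·P(Z > 1.347) ≈ 0.1780.

z = 1.347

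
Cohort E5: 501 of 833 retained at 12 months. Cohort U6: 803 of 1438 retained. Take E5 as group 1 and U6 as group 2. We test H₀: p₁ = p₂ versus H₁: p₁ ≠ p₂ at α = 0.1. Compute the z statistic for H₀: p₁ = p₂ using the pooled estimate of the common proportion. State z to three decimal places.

p̂₁ = 501/833 = 0.601441, p̂₂ = 803/1438 = 0.558414.
Pooled p̂ = (501+803)/(833+1438) = 1304/2271 = 0.574196.
SE = √(p̂(1−p̂)(1/n₁+1/n₂)) = √(0.574196·0.425804·0.00189589) = √(0.000463536) = 0.021530.
z = (0.601441 − 0.558414)/0.021530 = 0.043027/0.021530 = 1.998.
Two-sided p-value ≈ 2·Φ(−1.998) = 0.0457. With α = 0.1, reject H₀.

z = 1.998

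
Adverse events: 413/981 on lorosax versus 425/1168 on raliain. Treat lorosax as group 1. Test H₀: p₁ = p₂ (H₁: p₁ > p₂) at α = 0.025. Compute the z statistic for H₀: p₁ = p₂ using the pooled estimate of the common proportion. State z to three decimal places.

z = 2.705

p̂₁ = 413/981 = 0.42100, p̂₂ = 425/1168 = 0.36387.
Pooled p̂ = (413+425)/(981+1168) = 838/2149 = 0.38995.
SE = √(p̂(1−p̂)(1/n₁+1/n₂)) = √(0.38995·0.61005·0.00187553) = √(0.000446168) = 0.02112.
z = (0.42100 − 0.36387)/0.02112 = 0.05713/0.02112 = 2.705.
p-value = P(Z > 2.705) ≈ 0.0034, so at α = 0.025 we reject H₀.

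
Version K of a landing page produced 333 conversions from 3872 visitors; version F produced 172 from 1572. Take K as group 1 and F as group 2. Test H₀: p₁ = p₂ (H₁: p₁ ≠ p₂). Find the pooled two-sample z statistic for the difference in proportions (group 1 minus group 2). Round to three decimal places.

p̂₁ = 333/3872 ≈ 0.086002, p̂₂ = 172/1572 ≈ 0.109415.
Pooled p̂ = (333+172)/(3872+1572) = 505/5444 = 0.092763.
SE = √(p̂(1−p̂)(1/n₁+1/n₂)) = √(0.092763·0.907237·0.000894397) = √(7.52704e-05) = 0.008676.
z = (0.086002 − 0.109415)/0.008676 = -0.023413/0.008676 = -2.699.
p-value = 2·P(Z > 2.699) ≈ 0.0070.

z = -2.699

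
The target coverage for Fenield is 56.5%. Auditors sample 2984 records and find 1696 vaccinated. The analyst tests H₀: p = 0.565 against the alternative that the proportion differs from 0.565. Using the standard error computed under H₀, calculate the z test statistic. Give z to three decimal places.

p̂ = 1696/2984 = 0.568365.
Standard error under H₀: √(0.565×0.435/2984) = 0.009075.
z = (0.568365 − 0.565)/0.009075 = 0.003365/0.009075 = 0.371.

z = 0.371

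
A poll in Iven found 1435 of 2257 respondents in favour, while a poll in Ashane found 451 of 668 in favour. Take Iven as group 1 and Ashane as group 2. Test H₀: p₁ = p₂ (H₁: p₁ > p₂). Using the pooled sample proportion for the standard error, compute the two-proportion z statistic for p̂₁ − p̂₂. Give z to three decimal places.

p̂₁ = 1435/2257 ≈ 0.63580, p̂₂ = 451/668 ≈ 0.67515.
Pooled p̂ = (1435+451)/(2257+668) = 1886/2925 = 0.64479.
SE = √(p̂(1−p̂)(1/n₁+1/n₂)) = √(0.64479·0.35521·0.00194007) = √(0.000444348) = 0.02108.
z = (0.63580 − 0.67515)/0.02108 = -0.03935/0.02108 = -1.867.

z = -1.867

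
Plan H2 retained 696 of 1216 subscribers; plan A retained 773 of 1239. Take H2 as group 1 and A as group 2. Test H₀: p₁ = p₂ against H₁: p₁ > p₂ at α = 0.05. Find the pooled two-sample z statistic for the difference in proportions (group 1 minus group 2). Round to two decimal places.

z = -2.60

p̂₁ = 696/1216 ≈ 0.5724, p̂₂ = 773/1239 ≈ 0.6239.
Pooled p̂ = (696+773)/(1216+1239) = 1469/2455 = 0.5984.
SE = √(p̂(1−p̂)(1/n₁+1/n₂)) = √(0.5984·0.4016·0.00162947) = √(0.0003916) = 0.0198.
z = (0.5724 − 0.6239)/0.0198 = -0.0515/0.0198 = -2.60.
p-value = P(Z > -2.604) ≈ 0.9954, so at α = 0.05 we fail to reject H₀.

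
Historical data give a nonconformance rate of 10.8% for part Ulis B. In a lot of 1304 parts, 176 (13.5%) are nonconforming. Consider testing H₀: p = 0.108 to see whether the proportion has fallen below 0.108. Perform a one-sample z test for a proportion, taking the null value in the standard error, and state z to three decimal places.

z = 3.138

p̂ = 176/1304 = 0.134969.
SE = √(p₀(1−p₀)/n) = √(0.096336/1304) = 0.008595.
z = (0.134969 − 0.108)/0.008595 = 0.026969/0.008595 = 3.138.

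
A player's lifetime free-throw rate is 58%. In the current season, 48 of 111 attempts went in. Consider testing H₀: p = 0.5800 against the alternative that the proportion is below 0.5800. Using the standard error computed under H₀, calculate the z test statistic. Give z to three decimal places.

p̂ = 48/111 ≈ 0.43243.
Standard error under H₀: √(0.58×0.42/111) = 0.04685.
z = (0.43243 − 0.58)/0.04685 = -0.14757/0.04685 = -3.150.

z = -3.150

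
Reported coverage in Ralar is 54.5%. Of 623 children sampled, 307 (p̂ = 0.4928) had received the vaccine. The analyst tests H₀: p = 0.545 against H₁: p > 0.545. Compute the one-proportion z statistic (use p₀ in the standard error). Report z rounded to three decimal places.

p̂ = 307/623 = 0.49278.
Standard error under H₀: √(0.545×0.455/623) = 0.01995.
z = (0.49278 − 0.545)/0.01995 = -0.05222/0.01995 = -2.618.

z = -2.618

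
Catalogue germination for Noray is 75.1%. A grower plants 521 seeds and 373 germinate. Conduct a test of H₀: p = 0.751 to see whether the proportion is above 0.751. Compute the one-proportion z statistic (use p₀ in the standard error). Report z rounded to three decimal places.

z = -1.851

p̂ = 373/521 ≈ 0.71593.
SE = √(p₀(1−p₀)/n) = √(0.187/521) = 0.01895.
z = (0.71593 − 0.751)/0.01895 = -0.03507/0.01895 = -1.851.
p-value = P(Z > -1.851) ≈ 0.9679.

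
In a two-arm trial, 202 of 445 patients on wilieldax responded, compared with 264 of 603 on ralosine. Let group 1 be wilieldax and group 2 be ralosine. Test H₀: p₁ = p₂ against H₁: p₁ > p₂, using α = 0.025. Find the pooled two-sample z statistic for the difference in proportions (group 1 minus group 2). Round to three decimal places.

z = 0.519

p̂₁ = 202/445 ≈ 0.45393, p̂₂ = 264/603 ≈ 0.43781.
Pooled p̂ = (202+264)/(445+603) = 466/1048 = 0.44466.
SE = √(0.246937 × 0.00390557) = 0.03106.
z = (0.45393 − 0.43781)/0.03106 = 0.01612/0.03106 = 0.519.
p-value = P(Z > 0.519) ≈ 0.3018. With α = 0.025, fail to reject H₀.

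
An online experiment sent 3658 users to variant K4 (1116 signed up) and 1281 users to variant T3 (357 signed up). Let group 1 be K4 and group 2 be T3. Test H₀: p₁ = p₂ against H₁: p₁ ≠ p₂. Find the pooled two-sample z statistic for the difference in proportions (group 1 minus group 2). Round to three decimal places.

p̂₁ = 1116/3658 = 0.30508, p̂₂ = 357/1281 = 0.27869.
Pooled p̂ = (1116+357)/(3658+1281) = 1473/4939 = 0.29824.
SE = √(p̂(1−p̂)(1/n₁+1/n₂)) = √(0.29824·0.70176·0.00105401) = √(0.000220597) = 0.01485.
z = (0.30508 − 0.27869)/0.01485 = 0.02639/0.01485 = 1.777.

z = 1.777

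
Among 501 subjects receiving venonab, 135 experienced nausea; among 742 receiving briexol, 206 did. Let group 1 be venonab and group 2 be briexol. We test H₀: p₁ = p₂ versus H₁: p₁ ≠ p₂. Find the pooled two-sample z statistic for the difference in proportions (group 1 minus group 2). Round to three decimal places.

z = -0.317

p̂₁ = 135/501 = 0.26946, p̂₂ = 206/742 = 0.27763.
Pooled p̂ = (135+206)/(501+742) = 341/1243 = 0.27434.
SE = √(p̂(1−p̂)(1/n₁+1/n₂)) = √(0.27434·0.72566·0.00334372) = √(0.000665653) = 0.02580.
z = (0.26946 − 0.27763)/0.02580 = -0.00817/0.02580 = -0.317.
p-value = 2·P(Z > 0.317) ≈ 0.7516.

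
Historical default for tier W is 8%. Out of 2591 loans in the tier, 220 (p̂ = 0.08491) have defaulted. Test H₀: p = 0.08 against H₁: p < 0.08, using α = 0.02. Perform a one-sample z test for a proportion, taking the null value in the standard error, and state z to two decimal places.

p̂ = 220/2591 ≈ 0.0849.
Under H₀, SE = √(0.08·0.92/2591) = √(2.8406e-05) = 0.0053.
z = (0.0849 − 0.08)/0.0053 = 0.0049/0.0053 = 0.92.
p-value = P(Z < 0.921) ≈ 0.8215, so at α = 0.02 we fail to reject H₀.

z = 0.92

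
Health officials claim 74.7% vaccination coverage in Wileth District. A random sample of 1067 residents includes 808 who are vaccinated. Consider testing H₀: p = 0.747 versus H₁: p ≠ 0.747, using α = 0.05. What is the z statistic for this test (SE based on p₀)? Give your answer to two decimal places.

z = 0.77

p̂ = 808/1067 = 0.7573.
Under H₀, SE = √(0.747·0.253/1067) = √(0.000177124) = 0.0133.
z = (0.7573 − 0.747)/0.0133 = 0.0103/0.0133 = 0.77.
Two-sided p-value ≈ 2·Φ(−0.771) = 0.4406, so at α = 0.05 we fail to reject H₀.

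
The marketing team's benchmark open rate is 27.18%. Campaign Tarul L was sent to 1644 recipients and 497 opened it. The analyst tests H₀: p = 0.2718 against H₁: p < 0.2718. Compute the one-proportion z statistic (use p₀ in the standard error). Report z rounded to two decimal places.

p̂ = 497/1644 ≈ 0.30231.
Standard error under H₀: √(0.2718×0.7282/1644) = 0.01097.
z = (0.30231 − 0.2718)/0.01097 = 0.03051/0.01097 = 2.78.
p-value = P(Z < 2.781) ≈ 0.9973.

z = 2.78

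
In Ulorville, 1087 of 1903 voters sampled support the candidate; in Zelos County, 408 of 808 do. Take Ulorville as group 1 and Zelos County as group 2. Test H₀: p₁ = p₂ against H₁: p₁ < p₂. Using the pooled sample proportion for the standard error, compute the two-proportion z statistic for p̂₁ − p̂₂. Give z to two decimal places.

z = 3.17

p̂₁ = 1087/1903 ≈ 0.5712, p̂₂ = 408/808 ≈ 0.5050.
Pooled p̂ = (1087+408)/(1903+808) = 1495/2711 = 0.5515.
SE = √(p̂(1−p̂)(1/n₁+1/n₂)) = √(0.5515·0.4485·0.00176311) = √(0.000436109) = 0.0209.
z = (0.5712 − 0.5050)/0.0209 = 0.0662/0.0209 = 3.17.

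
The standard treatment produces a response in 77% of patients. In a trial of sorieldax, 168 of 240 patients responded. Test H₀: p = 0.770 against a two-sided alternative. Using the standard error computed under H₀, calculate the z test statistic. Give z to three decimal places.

p̂ = 168/240 = 0.70000.
Standard error under H₀: √(0.77×0.23/240) = 0.02716.
z = (0.70000 − 0.77)/0.02716 = -0.07000/0.02716 = -2.577.
Two-sided p-value ≈ 2·Φ(−2.577) = 0.0100.

z = -2.577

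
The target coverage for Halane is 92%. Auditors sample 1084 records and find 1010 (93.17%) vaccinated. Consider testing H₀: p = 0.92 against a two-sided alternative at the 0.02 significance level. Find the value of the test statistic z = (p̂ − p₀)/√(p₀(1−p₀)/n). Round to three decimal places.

p̂ = 1010/1084 ≈ 0.93173.
SE = √(p₀(1−p₀)/n) = √(0.0736/1084) = 0.00824.
z = (0.93173 − 0.92)/0.00824 = 0.01173/0.00824 = 1.424.
p-value = 2·P(Z > 1.424) ≈ 0.1544. With α = 0.02, fail to reject H₀.

z = 1.424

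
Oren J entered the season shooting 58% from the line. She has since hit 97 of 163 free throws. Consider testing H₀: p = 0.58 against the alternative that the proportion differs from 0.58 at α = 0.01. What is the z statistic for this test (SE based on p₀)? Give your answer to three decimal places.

p̂ = 97/163 = 0.59509.
Under H₀, SE = √(0.58·0.42/163) = √(0.00149448) = 0.03866.
z = (0.59509 − 0.58)/0.03866 = 0.01509/0.03866 = 0.390.
p-value = 2·P(Z > 0.390) ≈ 0.6962. With α = 0.01, fail to reject H₀.

z = 0.390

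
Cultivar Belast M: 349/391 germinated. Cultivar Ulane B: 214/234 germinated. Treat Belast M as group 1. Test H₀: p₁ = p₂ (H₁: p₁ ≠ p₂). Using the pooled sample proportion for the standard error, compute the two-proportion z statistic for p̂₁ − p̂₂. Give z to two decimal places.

z = -0.89

p̂₁ = 349/391 ≈ 0.8926, p̂₂ = 214/234 ≈ 0.9145.
Pooled p̂ = (349+214)/(391+234) = 563/625 = 0.9008.
SE = √(p̂(1−p̂)(1/n₁+1/n₂)) = √(0.9008·0.0992·0.00683105) = √(0.000610418) = 0.0247.
z = (0.8926 − 0.9145)/0.0247 = -0.0219/0.0247 = -0.89.
Two-sided p-value ≈ 2·Φ(−0.888) = 0.3744.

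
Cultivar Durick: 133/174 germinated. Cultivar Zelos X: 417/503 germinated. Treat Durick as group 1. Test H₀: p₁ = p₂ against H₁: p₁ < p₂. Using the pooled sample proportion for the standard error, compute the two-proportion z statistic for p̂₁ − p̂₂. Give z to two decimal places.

p̂₁ = 133/174 ≈ 0.7644, p̂₂ = 417/503 ≈ 0.8290.
Pooled p̂ = (133+417)/(174+503) = 550/677 = 0.8124.
SE = √(0.152401 × 0.0077352) = 0.0343.
z = (0.7644 − 0.8290)/0.0343 = -0.0646/0.0343 = -1.88.
p-value = P(Z < -1.883) ≈ 0.0298.

z = -1.88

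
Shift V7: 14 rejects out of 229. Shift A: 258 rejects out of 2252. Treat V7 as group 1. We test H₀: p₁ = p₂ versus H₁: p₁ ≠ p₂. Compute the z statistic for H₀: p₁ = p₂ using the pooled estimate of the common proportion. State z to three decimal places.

z = -2.466

p̂₁ = 14/229 ≈ 0.061135, p̂₂ = 258/2252 ≈ 0.114565.
Pooled p̂ = (14+258)/(229+2252) = 272/2481 = 0.109633.
SE = √(0.0976138 × 0.00481086) = 0.021670.
z = (0.061135 − 0.114565)/0.021670 = -0.053430/0.021670 = -2.466.
Two-sided p-value ≈ 2·Φ(−2.466) = 0.0137.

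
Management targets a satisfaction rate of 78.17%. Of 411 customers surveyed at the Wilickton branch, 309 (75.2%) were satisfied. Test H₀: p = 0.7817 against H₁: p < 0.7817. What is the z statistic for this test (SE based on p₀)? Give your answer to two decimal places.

p̂ = 309/411 = 0.7518.
SE = √(p₀(1−p₀)/n) = √(0.17065/411) = 0.0204.
z = (0.7518 − 0.7817)/0.0204 = -0.0299/0.0204 = -1.47.
p-value = P(Z < -1.466) ≈ 0.0713.

z = -1.47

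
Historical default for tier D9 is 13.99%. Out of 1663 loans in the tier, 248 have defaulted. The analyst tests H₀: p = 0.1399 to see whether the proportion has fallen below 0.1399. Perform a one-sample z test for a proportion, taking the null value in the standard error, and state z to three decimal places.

p̂ = 248/1663 ≈ 0.14913.
Standard error under H₀: √(0.1399×0.8601/1663) = 0.00851.
z = (0.14913 − 0.1399)/0.00851 = 0.00923/0.00851 = 1.085.
p-value = P(Z < 1.085) ≈ 0.8610.

z = 1.085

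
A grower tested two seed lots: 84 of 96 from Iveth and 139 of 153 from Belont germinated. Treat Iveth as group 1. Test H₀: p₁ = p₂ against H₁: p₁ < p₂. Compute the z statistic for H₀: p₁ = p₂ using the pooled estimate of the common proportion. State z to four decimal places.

p̂₁ = 84/96 ≈ 0.875000, p̂₂ = 139/153 ≈ 0.908497.
Pooled p̂ = (84+139)/(96+153) = 223/249 = 0.895582.
SE = √(0.0935146 × 0.0169526) = 0.039816.
z = (0.875000 − 0.908497)/0.039816 = -0.033497/0.039816 = -0.8413.

z = -0.8413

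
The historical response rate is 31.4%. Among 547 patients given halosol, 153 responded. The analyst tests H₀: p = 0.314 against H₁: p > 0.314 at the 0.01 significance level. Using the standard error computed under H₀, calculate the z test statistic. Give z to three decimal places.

p̂ = 153/547 = 0.27971.
Under H₀, SE = √(0.314·0.686/547) = √(0.000393792) = 0.01984.
z = (0.27971 − 0.314)/0.01984 = -0.03429/0.01984 = -1.728.
p-value = P(Z > -1.728) ≈ 0.9580; since p > α = 0.01, fail to reject H₀.

z = -1.728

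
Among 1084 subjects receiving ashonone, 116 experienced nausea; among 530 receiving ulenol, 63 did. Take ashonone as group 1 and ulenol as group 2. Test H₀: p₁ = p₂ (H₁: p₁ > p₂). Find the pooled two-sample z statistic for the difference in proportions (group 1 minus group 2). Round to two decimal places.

p̂₁ = 116/1084 = 0.10701, p̂₂ = 63/530 = 0.11887.
Pooled p̂ = (116+63)/(1084+530) = 179/1614 = 0.11090.
SE = √(0.0986048 × 0.0028093) = 0.01664.
z = (0.10701 − 0.11887)/0.01664 = -0.01186/0.01664 = -0.71.

z = -0.71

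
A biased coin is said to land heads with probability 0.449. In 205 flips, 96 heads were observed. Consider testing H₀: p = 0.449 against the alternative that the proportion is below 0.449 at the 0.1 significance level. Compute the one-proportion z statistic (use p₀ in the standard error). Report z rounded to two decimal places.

p̂ = 96/205 ≈ 0.4683.
SE = √(p₀(1−p₀)/n) = √(0.2474/205) = 0.0347.
z = (0.4683 − 0.449)/0.0347 = 0.0193/0.0347 = 0.56.
p-value = P(Z < 0.555) ≈ 0.7107; since p > α = 0.1, fail to reject H₀.

z = 0.56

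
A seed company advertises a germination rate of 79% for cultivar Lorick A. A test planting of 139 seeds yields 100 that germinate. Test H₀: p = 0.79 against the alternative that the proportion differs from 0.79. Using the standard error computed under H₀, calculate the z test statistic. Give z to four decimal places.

p̂ = 100/139 ≈ 0.719424.
Under H₀, SE = √(0.79·0.21/139) = √(0.00119353) = 0.034547.
z = (0.719424 − 0.79)/0.034547 = -0.070576/0.034547 = -2.0429.

z = -2.0429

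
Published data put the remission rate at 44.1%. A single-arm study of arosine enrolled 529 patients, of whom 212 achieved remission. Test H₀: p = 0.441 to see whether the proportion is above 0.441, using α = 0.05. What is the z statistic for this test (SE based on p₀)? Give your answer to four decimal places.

p̂ = 212/529 ≈ 0.4007561.
Under H₀, SE = √(0.441·0.559/529) = √(0.000466009) = 0.0215873.
z = (0.4007561 − 0.441)/0.0215873 = -0.0402439/0.0215873 = -1.8642.
p-value = P(Z > -1.864) ≈ 0.9689. With α = 0.05, fail to reject H₀.

z = -1.8642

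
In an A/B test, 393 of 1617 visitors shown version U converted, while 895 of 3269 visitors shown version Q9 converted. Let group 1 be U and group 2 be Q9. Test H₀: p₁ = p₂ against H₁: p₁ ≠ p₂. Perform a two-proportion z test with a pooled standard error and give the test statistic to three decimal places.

p̂₁ = 393/1617 ≈ 0.243043, p̂₂ = 895/3269 ≈ 0.273784.
Pooled p̂ = (393+895)/(1617+3269) = 1288/4886 = 0.263610.
SE = √(p̂(1−p̂)(1/n₁+1/n₂)) = √(0.263610·0.736390·0.000924333) = √(0.000179431) = 0.013395.
z = (0.243043 − 0.273784)/0.013395 = -0.030741/0.013395 = -2.295.
p-value = 2·P(Z > 2.295) ≈ 0.0217.

z = -2.295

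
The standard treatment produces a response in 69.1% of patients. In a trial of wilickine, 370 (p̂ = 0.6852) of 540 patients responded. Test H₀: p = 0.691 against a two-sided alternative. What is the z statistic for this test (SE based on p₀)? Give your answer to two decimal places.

z = -0.29

p̂ = 370/540 ≈ 0.6852.
SE = √(p₀(1−p₀)/n) = √(0.21352/540) = 0.0199.
z = (0.6852 − 0.691)/0.0199 = -0.0058/0.0199 = -0.29.
Two-sided p-value ≈ 2·Φ(−0.292) = 0.7700.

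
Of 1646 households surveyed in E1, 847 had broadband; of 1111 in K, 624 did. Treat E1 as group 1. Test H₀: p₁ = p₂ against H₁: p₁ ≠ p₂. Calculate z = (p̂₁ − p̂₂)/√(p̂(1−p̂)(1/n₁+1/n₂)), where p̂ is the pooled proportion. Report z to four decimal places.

z = -2.4303

p̂₁ = 847/1646 = 0.514581, p̂₂ = 624/1111 = 0.561656.
Pooled p̂ = (847+624)/(1646+1111) = 1471/2757 = 0.533551.
SE = √(0.248874 × 0.00150762) = 0.019370.
z = (0.514581 − 0.561656)/0.019370 = -0.047075/0.019370 = -2.4303.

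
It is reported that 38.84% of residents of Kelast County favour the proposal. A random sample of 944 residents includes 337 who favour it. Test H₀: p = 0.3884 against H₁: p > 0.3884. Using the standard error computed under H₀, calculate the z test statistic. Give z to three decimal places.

p̂ = 337/944 = 0.35699.
Under H₀, SE = √(0.3884·0.6116/944) = √(0.000251637) = 0.01586.
z = (0.35699 − 0.3884)/0.01586 = -0.03141/0.01586 = -1.980.
p-value = P(Z > -1.980) ≈ 0.9761.

z = -1.980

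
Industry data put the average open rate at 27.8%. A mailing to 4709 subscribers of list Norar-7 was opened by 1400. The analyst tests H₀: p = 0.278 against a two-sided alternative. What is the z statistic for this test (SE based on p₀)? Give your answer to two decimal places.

p̂ = 1400/4709 ≈ 0.29730.
Under H₀, SE = √(0.278·0.722/4709) = √(4.26239e-05) = 0.00653.
z = (0.29730 − 0.278)/0.00653 = 0.01930/0.00653 = 2.96.
Two-sided p-value ≈ 2·Φ(−2.957) = 0.0031.

z = 2.96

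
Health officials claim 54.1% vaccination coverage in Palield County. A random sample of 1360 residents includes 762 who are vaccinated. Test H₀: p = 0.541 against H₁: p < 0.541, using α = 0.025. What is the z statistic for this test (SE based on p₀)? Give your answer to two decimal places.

z = 1.43

p̂ = 762/1360 = 0.5603.
Under H₀, SE = √(0.541·0.459/1360) = √(0.000182587) = 0.0135.
z = (0.5603 − 0.541)/0.0135 = 0.0193/0.0135 = 1.43.
p-value = P(Z < 1.428) ≈ 0.9233. With α = 0.025, fail to reject H₀.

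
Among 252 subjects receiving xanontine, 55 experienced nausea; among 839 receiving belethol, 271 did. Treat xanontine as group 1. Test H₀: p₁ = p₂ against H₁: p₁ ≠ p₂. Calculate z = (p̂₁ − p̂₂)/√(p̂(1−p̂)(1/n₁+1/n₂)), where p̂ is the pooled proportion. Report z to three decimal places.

p̂₁ = 55/252 ≈ 0.21825, p̂₂ = 271/839 ≈ 0.32300.
Pooled p̂ = (55+271)/(252+839) = 326/1091 = 0.29881.
SE = √(0.209522 × 0.00516015) = 0.03288.
z = (0.21825 − 0.32300)/0.03288 = -0.10475/0.03288 = -3.186.
p-value = 2·P(Z > 3.186) ≈ 0.0014.

z = -3.186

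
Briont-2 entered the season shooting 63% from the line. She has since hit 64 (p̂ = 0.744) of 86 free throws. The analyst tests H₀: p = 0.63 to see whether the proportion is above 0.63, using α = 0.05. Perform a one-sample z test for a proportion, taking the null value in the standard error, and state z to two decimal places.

z = 2.19

p̂ = 64/86 = 0.7442.
SE = √(p₀(1−p₀)/n) = √(0.2331/86) = 0.0521.
z = (0.7442 − 0.63)/0.0521 = 0.1142/0.0521 = 2.19.
p-value = P(Z > 2.193) ≈ 0.0141, so at α = 0.05 we reject H₀.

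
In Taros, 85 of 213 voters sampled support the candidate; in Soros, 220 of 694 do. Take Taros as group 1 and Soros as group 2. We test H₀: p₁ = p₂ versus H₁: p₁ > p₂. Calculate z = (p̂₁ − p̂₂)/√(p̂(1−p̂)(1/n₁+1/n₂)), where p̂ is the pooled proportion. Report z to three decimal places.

p̂₁ = 85/213 ≈ 0.39906, p̂₂ = 220/694 ≈ 0.31700.
Pooled p̂ = (85+220)/(213+694) = 305/907 = 0.33627.
SE = √(p̂(1−p̂)(1/n₁+1/n₂)) = √(0.33627·0.66373·0.00613576) = √(0.00136946) = 0.03701.
z = (0.39906 − 0.31700)/0.03701 = 0.08206/0.03701 = 2.217.

z = 2.217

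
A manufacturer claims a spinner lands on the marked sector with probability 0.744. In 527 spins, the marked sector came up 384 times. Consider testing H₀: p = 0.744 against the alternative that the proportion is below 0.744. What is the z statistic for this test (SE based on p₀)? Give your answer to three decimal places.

z = -0.807

p̂ = 384/527 ≈ 0.72865.
SE = √(p₀(1−p₀)/n) = √(0.19046/527) = 0.01901.
z = (0.72865 − 0.744)/0.01901 = -0.01535/0.01901 = -0.807.
p-value = P(Z < -0.807) ≈ 0.2097.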